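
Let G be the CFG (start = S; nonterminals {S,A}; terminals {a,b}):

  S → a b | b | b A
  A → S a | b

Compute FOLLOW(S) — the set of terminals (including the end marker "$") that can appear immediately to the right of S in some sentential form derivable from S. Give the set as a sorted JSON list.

FIRST iteration:
[1]
  A via A→b: +{b}
  S via S→a b: +{a}
  S via S→b: +{b}
  FIRST(S)={a,b}  FIRST(A)={b}
[2]
  A via A→S a: +{a}
  FIRST(S)={a,b}  FIRST(A)={a,b}
[3] done
  FIRST(S)={a,b}  FIRST(A)={a,b}

Compute FOLLOW by fixpoint:
seed FOLLOW(S) with $
pass 1:
  A→S a: FOLLOW(S) ⊇ FIRST(a) = {a}; new: +{a}
  S→b A: FOLLOW(A) ⊇ FOLLOW(S) ⊇ {$,a}; new: +{$,a}
  S: {$,a}  A: {$,a}
pass 2: (no change)
  S: {$,a}  A: {$,a}

FOLLOW(S) = ["$", "a"]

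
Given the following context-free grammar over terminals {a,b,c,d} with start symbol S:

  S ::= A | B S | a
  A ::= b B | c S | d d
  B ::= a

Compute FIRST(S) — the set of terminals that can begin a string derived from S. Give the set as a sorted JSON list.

FIRST iteration:
round 1:
  A via A→b B: +{b}
  A via A→c S: +{c}
  A via A→d d: +{d}
  B via B→a: +{a}
  S via S→A: +{b,c,d}
  S via S→B S: +{a}
  S: {a,b,c,d}  A: {b,c,d}  B: {a}
round 2: (no change)
  S: {a,b,c,d}  A: {b,c,d}  B: {a}

FIRST(S) = ["a", "b", "c", "d"]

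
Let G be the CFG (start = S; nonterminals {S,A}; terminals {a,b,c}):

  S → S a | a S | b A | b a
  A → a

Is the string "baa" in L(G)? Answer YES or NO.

CNF form of G:
  S -> S T0 | T0 S | T1 A | T1 T0
  A -> a
  T0 -> a
  T1 -> b

CYK fill:
  T[0,0] 'b' = {T1}  orig:{}
  T[1,1] 'a' = {A,T0}  orig:{A}
  T[2,2] 'a' = {A,T0}  orig:{A}
  T[0,1] 'ba' = {S}
  T[1,2] 'aa' = ∅
  T[0,2] 'baa' = {S}

S ∈ T[0,2] ⇒ YES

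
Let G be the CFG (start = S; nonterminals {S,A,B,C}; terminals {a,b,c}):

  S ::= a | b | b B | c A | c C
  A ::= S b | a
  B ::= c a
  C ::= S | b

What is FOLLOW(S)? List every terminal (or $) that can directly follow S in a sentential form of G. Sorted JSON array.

FIRST iteration:
iter 1:
  A via A→a: +{a}
  B via B→c a: +{c}
  C via C→b: +{b}
  S via S→a: +{a}
  S via S→b: +{b}
  S via S→c A: +{c}
  S: {a,b,c}  A: {a}  B: {c}  C: {b}
iter 2:
  A via A→S b: +{b,c}
  C via C→S: +{a,c}
  S: {a,b,c}  A: {a,b,c}  B: {c}  C: {a,b,c}
iter 3: — fixpoint
  S: {a,b,c}  A: {a,b,c}  B: {c}  C: {a,b,c}

Compute FOLLOW by fixpoint:
FOLLOW(S) := {$}
iter 1:
  A→S b: FOLLOW(S) ⊇ FIRST(b) = {b}; new: +{b}
  S→b B: FOLLOW(B) ⊇ FOLLOW(S) ⊇ {$,b}; new: +{$,b}
  S→c A: FOLLOW(A) ⊇ FOLLOW(S) ⊇ {$,b}; new: +{$,b}
  S→c C: FOLLOW(C) ⊇ FOLLOW(S) ⊇ {$,b}; new: +{$,b}
  FOLLOW(S)={$,b}  FOLLOW(A)={$,b}  FOLLOW(B)={$,b}  FOLLOW(C)={$,b}
iter 2: (no change)
  FOLLOW(S)={$,b}  FOLLOW(A)={$,b}  FOLLOW(B)={$,b}  FOLLOW(C)={$,b}

FOLLOW(S) = ["$", "b"]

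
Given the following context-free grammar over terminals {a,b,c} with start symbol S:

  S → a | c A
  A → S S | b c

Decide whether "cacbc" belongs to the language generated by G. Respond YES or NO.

CNF form of G:
  S -> T1 A | a
  A -> S S | T0 T1
  T0 -> b
  T1 -> c

CYK table (by increasing span):
  [0..0]={T1}  "c"  orig:{}
  [1..1]={S}  "a"
  [2..2]={T1}  "c"  orig:{}
  [3..3]={T0}  "b"  orig:{}
  [4..4]={T1}  "c"  orig:{}
  [0..1]=∅  "ca"
  [1..2]=∅  "ac"
  [2..3]=∅  "cb"
  [3..4]={A}  "bc"
  [0..2]=∅  "cac"
  [1..3]=∅  "acb"
  [2..4]={S}  "cbc"
  [0..3]=∅  "cacb"
  [1..4]={A}  "acbc"
  [0..4]={S}  "cacbc"

S ∈ T[0,4] ⇒ YES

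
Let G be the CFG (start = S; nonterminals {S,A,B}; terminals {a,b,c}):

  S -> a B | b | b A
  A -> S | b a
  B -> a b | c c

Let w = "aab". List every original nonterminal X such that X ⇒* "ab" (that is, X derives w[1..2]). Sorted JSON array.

Convert to CNF:
  S -> T0 B | T1 A | b
  A -> T0 B | T1 A | T1 T0 | b
  B -> T0 T1 | T2 T2
  T0 -> a
  T1 -> b
  T2 -> c

Fill CYK table bottom-up (cells [i..j] with 1 ≤ i ≤ j ≤ 2 only):
  cell(1,1) a: {T0}  orig:{}
  cell(2,2) b: {A,S,T1}  orig:{A,S}
  cell(1,2) ab: {B}

Original NTs in T[1,2] deriving "ab": ["B"]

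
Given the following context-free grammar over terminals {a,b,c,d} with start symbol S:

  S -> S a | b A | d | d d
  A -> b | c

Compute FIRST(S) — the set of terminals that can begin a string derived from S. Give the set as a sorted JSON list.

FIRST sets, iterate to fixpoint:
[1]
  A via A→b: +{b}
  A via A→c: +{c}
  S via S→b A: +{b}
  S via S→d: +{d}
  FIRST(S)={b,d}  FIRST(A)={b,c}
[2] (stable)
  FIRST(S)={b,d}  FIRST(A)={b,c}

FIRST(S) = ["b", "d"]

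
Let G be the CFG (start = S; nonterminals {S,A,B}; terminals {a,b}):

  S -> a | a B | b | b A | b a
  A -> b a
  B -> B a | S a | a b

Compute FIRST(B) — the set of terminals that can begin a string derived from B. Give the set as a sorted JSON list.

FIRST iteration:
[1]
  A via A→b a: +{b}
  B via B→a b: +{a}
  S via S→a: +{a}
  S via S→b: +{b}
  FIRST[S]={a,b}  FIRST[A]={b}  FIRST[B]={a}
[2]
  B via B→S a: +{b}
  FIRST[S]={a,b}  FIRST[A]={b}  FIRST[B]={a,b}
[3] (stable)
  FIRST[S]={a,b}  FIRST[A]={b}  FIRST[B]={a,b}

FIRST(B) = ["a", "b"]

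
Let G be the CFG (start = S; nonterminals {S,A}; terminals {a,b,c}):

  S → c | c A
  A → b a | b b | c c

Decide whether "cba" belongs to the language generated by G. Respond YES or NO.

Convert to CNF:
  S -> T2 A | c
  A -> T0 T0 | T0 T1 | T2 T2
  T0 -> b
  T1 -> a
  T2 -> c

CYK fill:
  T[0,0] 'c' = {S,T2}  orig:{S}
  T[1,1] 'b' = {T0}  orig:{}
  T[2,2] 'a' = {T1}  orig:{}
  T[0,1] 'cb' = ∅
  T[1,2] 'ba' = {A}
  T[0,2] 'cba' = {S}

S ∈ T[0,2] ⇒ YES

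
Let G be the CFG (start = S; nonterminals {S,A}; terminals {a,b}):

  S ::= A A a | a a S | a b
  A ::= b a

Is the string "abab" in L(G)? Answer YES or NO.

CNF form of G:
  S -> A X2 | T1 T0 | T1 X3
  A -> T0 T1
  T0 -> b
  T1 -> a
  X2 -> A T1
  X3 -> T1 S

CYK table (by increasing span):
  [0..0]={T1}  "a"  orig:{}
  [1..1]={T0}  "b"  orig:{}
  [2..2]={T1}  "a"  orig:{}
  [3..3]={T0}  "b"  orig:{}
  [0..1]={S}  "ab"
  [1..2]={A}  "ba"
  [2..3]={S}  "ab"
  [0..2]=∅  "aba"
  [1..3]=∅  "bab"
  [0..3]=∅  "abab"

S ∉ T[0,3] ⇒ NO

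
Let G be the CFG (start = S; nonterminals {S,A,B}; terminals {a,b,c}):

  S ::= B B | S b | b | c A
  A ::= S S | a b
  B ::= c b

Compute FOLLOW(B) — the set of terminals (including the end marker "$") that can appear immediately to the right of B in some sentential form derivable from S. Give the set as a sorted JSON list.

Compute FIRST by fixpoint:
iter 1:
  A via A→a b: +{a}
  B via B→c b: +{c}
  S via S→B B: +{c}
  S via S→b: +{b}
  S: {b,c}  A: {a}  B: {c}
iter 2:
  A via A→S S: +{b,c}
  S: {b,c}  A: {a,b,c}  B: {c}
iter 3: (no change)
  S: {b,c}  A: {a,b,c}  B: {c}

Compute FOLLOW by fixpoint:
initialize: $ ∈ FOLLOW(S)
pass 1:
  A→S S: FOLLOW(S) ⊇ FIRST(S) = {b,c}; new: +{b,c}
  S→B B: FOLLOW(B) ⊇ FIRST(B) = {c}; new: +{c}
  S→B B: FOLLOW(B) ⊇ FOLLOW(S) ⊇ {$,b,c}; new: +{$,b}
  S→c A: FOLLOW(A) ⊇ FOLLOW(S) ⊇ {$,b,c}; new: +{$,b,c}
  FOLLOW[S]={$,b,c}  FOLLOW[A]={$,b,c}  FOLLOW[B]={$,b,c}
pass 2: done
  FOLLOW[S]={$,b,c}  FOLLOW[A]={$,b,c}  FOLLOW[B]={$,b,c}

FOLLOW(B) = ["$", "b", "c"]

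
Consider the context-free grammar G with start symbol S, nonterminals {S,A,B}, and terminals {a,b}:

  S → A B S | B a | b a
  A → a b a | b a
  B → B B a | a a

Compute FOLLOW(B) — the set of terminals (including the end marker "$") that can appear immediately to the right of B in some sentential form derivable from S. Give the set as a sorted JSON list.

Compute FIRST by fixpoint:
iter 1:
  A via A→a b a: +{a}
  A via A→b a: +{b}
  B via B→a a: +{a}
  S via S→A B S: +{a,b}
  FIRST(S)={a,b}  FIRST(A)={a,b}  FIRST(B)={a}
iter 2: done
  FIRST(S)={a,b}  FIRST(A)={a,b}  FIRST(B)={a}

FOLLOW sets:
FOLLOW(S) := {$}
iter 1:
  B→B B a: FOLLOW(B) ⊇ FIRST(B) = {a}; new: +{a}
  S→A B S: FOLLOW(A) ⊇ FIRST(B) = {a}; new: +{a}
  S→A B S: FOLLOW(B) ⊇ FIRST(S) = {a,b}; new: +{b}
  FOLLOW(S)={$}  FOLLOW(A)={a}  FOLLOW(B)={a,b}
iter 2: (stable)
  FOLLOW(S)={$}  FOLLOW(A)={a}  FOLLOW(B)={a,b}

FOLLOW(B) = ["a", "b"]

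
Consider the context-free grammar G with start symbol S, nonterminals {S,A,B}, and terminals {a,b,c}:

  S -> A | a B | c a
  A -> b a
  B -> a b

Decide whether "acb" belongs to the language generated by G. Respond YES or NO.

Convert to CNF:
  S -> T0 T1 | T1 B | T2 T1
  A -> T0 T1
  B -> T1 T0
  T0 -> b
  T1 -> a
  T2 -> c

CYK fill:
  cell(0,0) a: {T1}  orig:{}
  cell(1,1) c: {T2}  orig:{}
  cell(2,2) b: {T0}  orig:{}
  cell(0,1) ac: ∅
  cell(1,2) cb: ∅
  cell(0,2) acb: ∅

S ∉ T[0,2] ⇒ NO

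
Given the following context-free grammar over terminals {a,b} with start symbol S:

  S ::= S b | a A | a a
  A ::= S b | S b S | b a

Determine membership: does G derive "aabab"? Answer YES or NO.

CNF form of G:
  S -> S T0 | T1 A | T1 T1
  A -> S T0 | S X2 | T0 T1
  T0 -> b
  T1 -> a
  X2 -> T0 S

CYK fill:
  [0..0]={T1}  "a"  orig:{}
  [1..1]={T1}  "a"  orig:{}
  [2..2]={T0}  "b"  orig:{}
  [3..3]={T1}  "a"  orig:{}
  [4..4]={T0}  "b"  orig:{}
  [0..1]={S}  "aa"
  [1..2]=∅  "ab"
  [2..3]={A}  "ba"
  [3..4]=∅  "ab"
  [0..2]={A,S}  "aab"
  [1..3]={S}  "aba"
  [2..4]=∅  "bab"
  [0..3]=∅  "aaba"
  [1..4]={A,S}  "abab"
  [0..4]={S}  "aabab"

S ∈ T[0,4] ⇒ YES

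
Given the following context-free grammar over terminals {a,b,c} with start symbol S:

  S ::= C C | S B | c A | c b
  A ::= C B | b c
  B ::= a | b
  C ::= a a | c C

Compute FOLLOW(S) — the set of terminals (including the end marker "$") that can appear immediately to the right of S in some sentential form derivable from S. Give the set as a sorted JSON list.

FIRST iteration:
iter 1:
  A via A→b c: +{b}
  B via B→a: +{a}
  B via B→b: +{b}
  C via C→a a: +{a}
  C via C→c C: +{c}
  S via S→C C: +{a,c}
  FIRST(S)={a,c}  FIRST(A)={b}  FIRST(B)={a,b}  FIRST(C)={a,c}
iter 2:
  A via A→C B: +{a,c}
  FIRST(S)={a,c}  FIRST(A)={a,b,c}  FIRST(B)={a,b}  FIRST(C)={a,c}
iter 3: — fixpoint
  FIRST(S)={a,c}  FIRST(A)={a,b,c}  FIRST(B)={a,b}  FIRST(C)={a,c}

FOLLOW iteration:
seed FOLLOW(S) with $
pass 1:
  A→C B: FOLLOW(C) ⊇ FIRST(B) = {a,b}; new: +{a,b}
  S→C C: FOLLOW(C) ⊇ FIRST(C) = {a,c}; new: +{c}
  S→C C: FOLLOW(C) ⊇ FOLLOW(S) ⊇ {$}; new: +{$}
  S→S B: FOLLOW(S) ⊇ FIRST(B) = {a,b}; new: +{a,b}
  S→S B: FOLLOW(B) ⊇ FOLLOW(S) ⊇ {$,a,b}; new: +{$,a,b}
  S→c A: FOLLOW(A) ⊇ FOLLOW(S) ⊇ {$,a,b}; new: +{$,a,b}
  FOLLOW(S)={$,a,b}  FOLLOW(A)={$,a,b}  FOLLOW(B)={$,a,b}  FOLLOW(C)={$,a,b,c}
pass 2: (stable)
  FOLLOW(S)={$,a,b}  FOLLOW(A)={$,a,b}  FOLLOW(B)={$,a,b}  FOLLOW(C)={$,a,b,c}

FOLLOW(S) = ["$", "a", "b"]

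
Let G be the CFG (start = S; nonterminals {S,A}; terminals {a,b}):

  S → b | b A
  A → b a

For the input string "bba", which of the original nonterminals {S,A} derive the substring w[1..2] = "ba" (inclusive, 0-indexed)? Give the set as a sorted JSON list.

CNF form of G:
  S -> T0 A | b
  A -> T0 T1
  T0 -> b
  T1 -> a

Fill CYK table bottom-up — only the sub-triangle for w[1..2]:
  [1..1]={S,T0}  "b"  orig:{S}
  [2..2]={T1}  "a"  orig:{}
  [1..2]={A}  "ba"

Original NTs in T[1,2] deriving "ba": ["A"]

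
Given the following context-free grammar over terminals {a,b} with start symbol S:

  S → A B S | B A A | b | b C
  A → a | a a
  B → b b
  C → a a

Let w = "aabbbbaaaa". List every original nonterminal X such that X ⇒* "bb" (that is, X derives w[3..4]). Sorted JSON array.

CNF form of G:
  S -> A X2 | B X3 | T1 C | b
  A -> T0 T0 | a
  B -> T1 T1
  C -> T0 T0
  T0 -> a
  T1 -> b
  X2 -> B S
  X3 -> A A

CYK table (by increasing span) — only the sub-triangle for w[3..4]:
  [3..3]={S,T1}  "b"  orig:{S}
  [4..4]={S,T1}  "b"  orig:{S}
  [3..4]={B}  "bb"

Original NTs in T[3,4] deriving "bb": ["B"]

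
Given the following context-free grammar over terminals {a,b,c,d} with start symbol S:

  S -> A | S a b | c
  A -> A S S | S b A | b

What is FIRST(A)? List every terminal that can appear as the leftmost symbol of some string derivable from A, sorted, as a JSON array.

Compute FIRST by fixpoint:
[1]
  A via A→b: +{b}
  S via S→A: +{b}
  S via S→c: +{c}
  FIRST[S]={b,c}  FIRST[A]={b}
[2]
  A via A→S b A: +{c}
  FIRST[S]={b,c}  FIRST[A]={b,c}
[3] (stable)
  FIRST[S]={b,c}  FIRST[A]={b,c}

FIRST(A) = ["b", "c"]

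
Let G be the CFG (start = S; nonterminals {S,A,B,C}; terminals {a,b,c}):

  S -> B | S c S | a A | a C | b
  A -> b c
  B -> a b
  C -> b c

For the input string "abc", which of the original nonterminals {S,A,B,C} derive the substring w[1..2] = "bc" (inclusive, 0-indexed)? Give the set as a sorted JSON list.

Convert to CNF:
  S -> S X3 | T2 A | T2 C | T2 T0 | b
  A -> T0 T1
  B -> T2 T0
  C -> T0 T1
  T0 -> b
  T1 -> c
  T2 -> a
  X3 -> T1 S

Fill CYK table bottom-up, restricted to cells inside w[1..2]:
  [1..1]={S,T0}  "b"  orig:{S}
  [2..2]={T1}  "c"  orig:{}
  [1..2]={A,C}  "bc"

Original NTs in T[1,2] deriving "bc": ["A", "C"]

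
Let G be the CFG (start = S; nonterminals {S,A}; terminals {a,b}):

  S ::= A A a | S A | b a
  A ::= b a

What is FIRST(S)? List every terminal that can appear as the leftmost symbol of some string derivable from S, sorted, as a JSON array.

Compute FIRST by fixpoint:
[1]
  A via A→b a: +{b}
  S via S→A A a: +{b}
  S: {b}  A: {b}
[2] — fixpoint
  S: {b}  A: {b}

FIRST(S) = ["b"]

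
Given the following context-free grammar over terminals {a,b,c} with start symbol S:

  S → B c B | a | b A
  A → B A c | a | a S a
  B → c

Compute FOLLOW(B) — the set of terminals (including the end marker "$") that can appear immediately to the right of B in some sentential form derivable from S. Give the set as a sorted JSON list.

FIRST iteration:
iter 1:
  A via A→a: +{a}
  B via B→c: +{c}
  S via S→B c B: +{c}
  S via S→a: +{a}
  S via S→b A: +{b}
  S: {a,b,c}  A: {a}  B: {c}
iter 2:
  A via A→B A c: +{c}
  S: {a,b,c}  A: {a,c}  B: {c}
iter 3: — fixpoint
  S: {a,b,c}  A: {a,c}  B: {c}

Compute FOLLOW by fixpoint:
FOLLOW(S) := {$}
round 1:
  A→B A c: FOLLOW(B) ⊇ FIRST(A) = {a,c}; new: +{a,c}
  A→B A c: FOLLOW(A) ⊇ FIRST(c) = {c}; new: +{c}
  A→a S a: FOLLOW(S) ⊇ FIRST(a) = {a}; new: +{a}
  S→B c B: FOLLOW(B) ⊇ FOLLOW(S) ⊇ {$,a}; new: +{$}
  S→b A: FOLLOW(A) ⊇ FOLLOW(S) ⊇ {$,a}; new: +{$,a}
  FOLLOW[S]={$,a}  FOLLOW[A]={$,a,c}  FOLLOW[B]={$,a,c}
round 2: — fixpoint
  FOLLOW[S]={$,a}  FOLLOW[A]={$,a,c}  FOLLOW[B]={$,a,c}

FOLLOW(B) = ["$", "a", "c"]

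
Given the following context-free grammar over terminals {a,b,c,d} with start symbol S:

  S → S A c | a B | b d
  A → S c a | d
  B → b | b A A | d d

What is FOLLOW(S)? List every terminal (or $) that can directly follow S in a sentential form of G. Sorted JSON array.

Compute FIRST by fixpoint:
[1]
  A via A→d: +{d}
  B via B→b: +{b}
  B via B→d d: +{d}
  S via S→a B: +{a}
  S via S→b d: +{b}
  S: {a,b}  A: {d}  B: {b,d}
[2]
  A via A→S c a: +{a,b}
  S: {a,b}  A: {a,b,d}  B: {b,d}
[3] done
  S: {a,b}  A: {a,b,d}  B: {b,d}

FOLLOW sets:
FOLLOW(S) := {$}
iter 1:
  A→S c a: FOLLOW(S) ⊇ FIRST(c) = {c}; new: +{c}
  B→b A A: FOLLOW(A) ⊇ FIRST(A) = {a,b,d}; new: +{a,b,d}
  S→S A c: FOLLOW(S) ⊇ FIRST(A) = {a,b,d}; new: +{a,b,d}
  S→S A c: FOLLOW(A) ⊇ FIRST(c) = {c}; new: +{c}
  S→a B: FOLLOW(B) ⊇ FOLLOW(S) ⊇ {$,a,b,c,d}; new: +{$,a,b,c,d}
  S: {$,a,b,c,d}  A: {a,b,c,d}  B: {$,a,b,c,d}
iter 2:
  B→b A A: FOLLOW(A) ⊇ FOLLOW(B) ⊇ {$,a,b,c,d}; new: +{$}
  S: {$,a,b,c,d}  A: {$,a,b,c,d}  B: {$,a,b,c,d}
iter 3: (no change)
  S: {$,a,b,c,d}  A: {$,a,b,c,d}  B: {$,a,b,c,d}

FOLLOW(S) = ["$", "a", "b", "c", "d"]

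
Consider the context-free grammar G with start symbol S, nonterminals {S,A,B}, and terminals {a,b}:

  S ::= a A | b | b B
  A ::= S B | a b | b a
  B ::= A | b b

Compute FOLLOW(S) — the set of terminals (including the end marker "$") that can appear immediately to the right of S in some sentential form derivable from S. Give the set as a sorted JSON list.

FIRST sets, iterate to fixpoint:
iter 1:
  A via A→a b: +{a}
  A via A→b a: +{b}
  B via B→A: +{a,b}
  S via S→a A: +{a}
  S via S→b: +{b}
  S: {a,b}  A: {a,b}  B: {a,b}
iter 2: (stable)
  S: {a,b}  A: {a,b}  B: {a,b}

FOLLOW sets:
initialize: $ ∈ FOLLOW(S)
iter 1:
  A→S B: FOLLOW(S) ⊇ FIRST(B) = {a,b}; new: +{a,b}
  S→a A: FOLLOW(A) ⊇ FOLLOW(S) ⊇ {$,a,b}; new: +{$,a,b}
  S→b B: FOLLOW(B) ⊇ FOLLOW(S) ⊇ {$,a,b}; new: +{$,a,b}
  FOLLOW(S)={$,a,b}  FOLLOW(A)={$,a,b}  FOLLOW(B)={$,a,b}
iter 2: done
  FOLLOW(S)={$,a,b}  FOLLOW(A)={$,a,b}  FOLLOW(B)={$,a,b}

FOLLOW(S) = ["$", "a", "b"]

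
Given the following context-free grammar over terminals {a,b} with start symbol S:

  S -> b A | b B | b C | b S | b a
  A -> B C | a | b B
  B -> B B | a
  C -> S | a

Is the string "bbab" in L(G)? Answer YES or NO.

CNF form of G:
  S -> T0 A | T0 B | T0 C | T0 S | T0 T1
  A -> B C | T0 B | a
  B -> B B | a
  C -> T0 A | T0 B | T0 C | T0 S | T0 T1 | a
  T0 -> b
  T1 -> a

CYK table (by increasing span):
  T[0,0] 'b' = {T0}  orig:{}
  T[1,1] 'b' = {T0}  orig:{}
  T[2,2] 'a' = {A,B,C,T1}  orig:{A,B,C}
  T[3,3] 'b' = {T0}  orig:{}
  T[0,1] 'bb' = ∅
  T[1,2] 'ba' = {A,C,S}
  T[2,3] 'ab' = ∅
  T[0,2] 'bba' = {C,S}
  T[1,3] 'bab' = ∅
  T[0,3] 'bbab' = ∅

S ∉ T[0,3] ⇒ NO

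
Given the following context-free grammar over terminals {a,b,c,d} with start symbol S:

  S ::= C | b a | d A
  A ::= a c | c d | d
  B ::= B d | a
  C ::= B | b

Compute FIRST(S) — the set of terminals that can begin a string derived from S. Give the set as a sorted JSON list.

FIRST iteration:
[1]
  A via A→a c: +{a}
  A via A→c d: +{c}
  A via A→d: +{d}
  B via B→a: +{a}
  C via C→B: +{a}
  C via C→b: +{b}
  S via S→C: +{a,b}
  S via S→d A: +{d}
  FIRST(S)={a,b,d}  FIRST(A)={a,c,d}  FIRST(B)={a}  FIRST(C)={a,b}
[2] (no change)
  FIRST(S)={a,b,d}  FIRST(A)={a,c,d}  FIRST(B)={a}  FIRST(C)={a,b}

FIRST(S) = ["a", "b", "d"]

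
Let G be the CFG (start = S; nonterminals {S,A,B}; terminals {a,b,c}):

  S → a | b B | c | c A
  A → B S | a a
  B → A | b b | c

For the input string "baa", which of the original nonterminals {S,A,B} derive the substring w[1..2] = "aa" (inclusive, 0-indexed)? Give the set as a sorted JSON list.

CNF form of G:
  S -> T1 B | T2 A | a | c
  A -> B S | T0 T0
  B -> B S | T0 T0 | T1 T1 | c
  T0 -> a
  T1 -> b
  T2 -> c

CYK fill (cells [i..j] with 1 ≤ i ≤ j ≤ 2 only):
  cell(1,1) a: {S,T0}  orig:{S}
  cell(2,2) a: {S,T0}  orig:{S}
  cell(1,2) aa: {A,B}

Original NTs in T[1,2] deriving "aa": ["A", "B"]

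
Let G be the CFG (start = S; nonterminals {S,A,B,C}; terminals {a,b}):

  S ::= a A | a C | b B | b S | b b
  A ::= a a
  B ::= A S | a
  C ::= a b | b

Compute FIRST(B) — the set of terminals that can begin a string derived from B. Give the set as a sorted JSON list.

FIRST sets, iterate to fixpoint:
pass 1:
  A via A→a a: +{a}
  B via B→A S: +{a}
  C via C→a b: +{a}
  C via C→b: +{b}
  S via S→a A: +{a}
  S via S→b B: +{b}
  S: {a,b}  A: {a}  B: {a}  C: {a,b}
pass 2: done
  S: {a,b}  A: {a}  B: {a}  C: {a,b}

FIRST(B) = ["a"]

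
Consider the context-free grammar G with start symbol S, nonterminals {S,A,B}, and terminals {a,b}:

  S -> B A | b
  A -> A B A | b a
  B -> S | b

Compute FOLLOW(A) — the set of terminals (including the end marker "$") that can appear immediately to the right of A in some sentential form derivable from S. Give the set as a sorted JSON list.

Compute FIRST by fixpoint:
[1]
  A via A→b a: +{b}
  B via B→b: +{b}
  S via S→B A: +{b}
  FIRST[S]={b}  FIRST[A]={b}  FIRST[B]={b}
[2] — fixpoint
  FIRST[S]={b}  FIRST[A]={b}  FIRST[B]={b}

FOLLOW iteration:
initialize: $ ∈ FOLLOW(S)
pass 1:
  A→A B A: FOLLOW(A) ⊇ FIRST(B) = {b}; new: +{b}
  A→A B A: FOLLOW(B) ⊇ FIRST(A) = {b}; new: +{b}
  B→S: FOLLOW(S) ⊇ FOLLOW(B) ⊇ {b}; new: +{b}
  S→B A: FOLLOW(A) ⊇ FOLLOW(S) ⊇ {$,b}; new: +{$}
  S: {$,b}  A: {$,b}  B: {b}
pass 2: (stable)
  S: {$,b}  A: {$,b}  B: {b}

FOLLOW(A) = ["$", "b"]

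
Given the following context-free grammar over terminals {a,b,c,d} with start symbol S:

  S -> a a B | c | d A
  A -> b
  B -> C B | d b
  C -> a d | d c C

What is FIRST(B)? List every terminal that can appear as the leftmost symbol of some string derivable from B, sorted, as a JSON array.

Compute FIRST by fixpoint:
[1]
  A via A→b: +{b}
  B via B→d b: +{d}
  C via C→a d: +{a}
  C via C→d c C: +{d}
  S via S→a a B: +{a}
  S via S→c: +{c}
  S via S→d A: +{d}
  FIRST(S)={a,c,d}  FIRST(A)={b}  FIRST(B)={d}  FIRST(C)={a,d}
[2]
  B via B→C B: +{a}
  FIRST(S)={a,c,d}  FIRST(A)={b}  FIRST(B)={a,d}  FIRST(C)={a,d}
[3] (no change)
  FIRST(S)={a,c,d}  FIRST(A)={b}  FIRST(B)={a,d}  FIRST(C)={a,d}

FIRST(B) = ["a", "d"]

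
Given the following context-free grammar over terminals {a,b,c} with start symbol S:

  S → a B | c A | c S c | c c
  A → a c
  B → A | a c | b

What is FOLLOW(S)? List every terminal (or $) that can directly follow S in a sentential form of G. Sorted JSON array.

Compute FIRST by fixpoint:
iter 1:
  A via A→a c: +{a}
  B via B→A: +{a}
  B via B→b: +{b}
  S via S→a B: +{a}
  S via S→c A: +{c}
  FIRST(S)={a,c}  FIRST(A)={a}  FIRST(B)={a,b}
iter 2: — fixpoint
  FIRST(S)={a,c}  FIRST(A)={a}  FIRST(B)={a,b}

FOLLOW sets:
initialize: $ ∈ FOLLOW(S)
round 1:
  S→a B: FOLLOW(B) ⊇ FOLLOW(S) ⊇ {$}; new: +{$}
  S→c A: FOLLOW(A) ⊇ FOLLOW(S) ⊇ {$}; new: +{$}
  S→c S c: FOLLOW(S) ⊇ FIRST(c) = {c}; new: +{c}
  FOLLOW(S)={$,c}  FOLLOW(A)={$}  FOLLOW(B)={$}
round 2:
  S→a B: FOLLOW(B) ⊇ FOLLOW(S) ⊇ {$,c}; new: +{c}
  S→c A: FOLLOW(A) ⊇ FOLLOW(S) ⊇ {$,c}; new: +{c}
  FOLLOW(S)={$,c}  FOLLOW(A)={$,c}  FOLLOW(B)={$,c}
round 3: done
  FOLLOW(S)={$,c}  FOLLOW(A)={$,c}  FOLLOW(B)={$,c}

FOLLOW(S) = ["$", "c"]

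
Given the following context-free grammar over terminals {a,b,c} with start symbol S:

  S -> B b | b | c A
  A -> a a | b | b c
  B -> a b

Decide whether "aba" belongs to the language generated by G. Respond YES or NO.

Convert to CNF:
  S -> B T1 | T2 A | b
  A -> T0 T0 | T1 T2 | b
  B -> T0 T1
  T0 -> a
  T1 -> b
  T2 -> c

CYK fill:
  [0..0]={T0}  "a"  orig:{}
  [1..1]={A,S,T1}  "b"  orig:{A,S}
  [2..2]={T0}  "a"  orig:{}
  [0..1]={B}  "ab"
  [1..2]=∅  "ba"
  [0..2]=∅  "aba"

S ∉ T[0,2] ⇒ NO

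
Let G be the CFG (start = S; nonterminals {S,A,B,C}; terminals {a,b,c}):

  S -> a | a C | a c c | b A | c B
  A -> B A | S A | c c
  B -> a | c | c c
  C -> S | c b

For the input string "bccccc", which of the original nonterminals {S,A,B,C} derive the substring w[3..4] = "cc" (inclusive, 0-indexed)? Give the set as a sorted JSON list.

Convert to CNF:
  S -> T0 B | T1 C | T1 X4 | T2 A | a
  A -> B A | S A | T0 T0
  B -> T0 T0 | a | c
  C -> T0 B | T0 T2 | T1 C | T1 X3 | T2 A | a
  T0 -> c
  T1 -> a
  T2 -> b
  X3 -> T0 T0
  X4 -> T0 T0

CYK fill — only the sub-triangle for w[3..4]:
  T[3,3] 'c' = {B,T0}  orig:{B}
  T[4,4] 'c' = {B,T0}  orig:{B}
  T[3,4] 'cc' = {A,B,C,S,X3,X4}  orig:{A,B,C,S}

Original NTs in T[3,4] deriving "cc": ["A", "B", "C", "S"]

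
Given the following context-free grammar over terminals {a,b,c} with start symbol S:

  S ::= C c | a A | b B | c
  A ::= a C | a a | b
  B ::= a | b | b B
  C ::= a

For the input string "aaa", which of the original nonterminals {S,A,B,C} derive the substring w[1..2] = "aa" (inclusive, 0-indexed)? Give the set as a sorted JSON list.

CNF form of G:
  S -> C T2 | T0 A | T1 B | c
  A -> T0 C | T0 T0 | b
  B -> T1 B | a | b
  C -> a
  T0 -> a
  T1 -> b
  T2 -> c

Fill CYK table bottom-up, restricted to cells inside w[1..2]:
  [1..1]={B,C,T0}  "a"  orig:{B,C}
  [2..2]={B,C,T0}  "a"  orig:{B,C}
  [1..2]={A}  "aa"

Original NTs in T[1,2] deriving "aa": ["A"]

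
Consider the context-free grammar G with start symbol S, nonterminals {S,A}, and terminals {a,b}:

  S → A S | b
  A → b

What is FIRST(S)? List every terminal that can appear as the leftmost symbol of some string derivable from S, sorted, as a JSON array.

Compute FIRST by fixpoint:
pass 1:
  A via A→b: +{b}
  S via S→A S: +{b}
  FIRST[S]={b}  FIRST[A]={b}
pass 2: (no change)
  FIRST[S]={b}  FIRST[A]={b}

FIRST(S) = ["b"]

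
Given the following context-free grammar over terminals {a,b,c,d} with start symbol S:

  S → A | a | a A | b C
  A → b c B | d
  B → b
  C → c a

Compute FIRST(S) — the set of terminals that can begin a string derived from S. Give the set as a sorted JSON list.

Compute FIRST by fixpoint:
[1]
  A via A→b c B: +{b}
  A via A→d: +{d}
  B via B→b: +{b}
  C via C→c a: +{c}
  S via S→A: +{b,d}
  S via S→a: +{a}
  FIRST[S]={a,b,d}  FIRST[A]={b,d}  FIRST[B]={b}  FIRST[C]={c}
[2] (stable)
  FIRST[S]={a,b,d}  FIRST[A]={b,d}  FIRST[B]={b}  FIRST[C]={c}

FIRST(S) = ["a", "b", "d"]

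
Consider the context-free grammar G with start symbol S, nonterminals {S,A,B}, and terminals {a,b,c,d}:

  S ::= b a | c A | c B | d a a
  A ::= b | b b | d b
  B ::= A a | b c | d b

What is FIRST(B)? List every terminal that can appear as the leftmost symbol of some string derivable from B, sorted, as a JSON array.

FIRST sets, iterate to fixpoint:
[1]
  A via A→b: +{b}
  A via A→d b: +{d}
  B via B→A a: +{b,d}
  S via S→b a: +{b}
  S via S→c A: +{c}
  S via S→d a a: +{d}
  FIRST[S]={b,c,d}  FIRST[A]={b,d}  FIRST[B]={b,d}
[2] — fixpoint
  FIRST[S]={b,c,d}  FIRST[A]={b,d}  FIRST[B]={b,d}

FIRST(B) = ["b", "d"]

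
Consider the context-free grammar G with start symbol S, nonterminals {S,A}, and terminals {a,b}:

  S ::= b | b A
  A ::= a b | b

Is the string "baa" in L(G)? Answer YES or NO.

Convert to CNF:
  S -> T1 A | b
  A -> T0 T1 | b
  T0 -> a
  T1 -> b

Fill CYK table bottom-up:
  cell(0,0) b: {A,S,T1}  orig:{A,S}
  cell(1,1) a: {T0}  orig:{}
  cell(2,2) a: {T0}  orig:{}
  cell(0,1) ba: ∅
  cell(1,2) aa: ∅
  cell(0,2) baa: ∅

S ∉ T[0,2] ⇒ NO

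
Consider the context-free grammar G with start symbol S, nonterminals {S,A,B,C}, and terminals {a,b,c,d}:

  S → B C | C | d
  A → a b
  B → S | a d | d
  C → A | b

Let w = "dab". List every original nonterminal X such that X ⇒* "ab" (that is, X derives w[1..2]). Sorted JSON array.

CNF form of G:
  S -> B C | T0 T1 | b | d
  A -> T0 T1
  B -> B C | T0 T1 | T0 T2 | b | d
  C -> T0 T1 | b
  T0 -> a
  T1 -> b
  T2 -> d

CYK table (by increasing span) — only the sub-triangle for w[1..2]:
  T[1,1] 'a' = {T0}  orig:{}
  T[2,2] 'b' = {B,C,S,T1}  orig:{B,C,S}
  T[1,2] 'ab' = {A,B,C,S}

Original NTs in T[1,2] deriving "ab": ["A", "B", "C", "S"]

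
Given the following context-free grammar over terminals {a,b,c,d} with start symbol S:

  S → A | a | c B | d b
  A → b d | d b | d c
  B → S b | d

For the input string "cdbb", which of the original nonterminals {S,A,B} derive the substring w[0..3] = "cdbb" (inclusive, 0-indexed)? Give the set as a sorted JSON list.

CNF form of G:
  S -> T0 T1 | T1 T0 | T1 T2 | T2 B | a
  A -> T0 T1 | T1 T0 | T1 T2
  B -> S T0 | d
  T0 -> b
  T1 -> d
  T2 -> c

CYK table (by increasing span) — only the sub-triangle for w[0..3]:
  T[0,0] 'c' = {T2}  orig:{}
  T[1,1] 'd' = {B,T1}  orig:{B}
  T[2,2] 'b' = {T0}  orig:{}
  T[3,3] 'b' = {T0}  orig:{}
  T[0,1] 'cd' = {S}
  T[1,2] 'db' = {A,S}
  T[2,3] 'bb' = ∅
  T[0,2] 'cdb' = {B}
  T[1,3] 'dbb' = {B}
  T[0,3] 'cdbb' = {S}

Original NTs in T[0,3] deriving "cdbb": ["S"]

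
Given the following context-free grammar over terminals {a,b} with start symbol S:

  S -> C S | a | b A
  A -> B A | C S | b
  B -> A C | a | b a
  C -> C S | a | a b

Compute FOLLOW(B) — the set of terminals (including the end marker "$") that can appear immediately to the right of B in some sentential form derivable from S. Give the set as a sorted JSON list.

FIRST iteration:
pass 1:
  A via A→b: +{b}
  B via B→A C: +{b}
  B via B→a: +{a}
  C via C→a: +{a}
  S via S→C S: +{a}
  S via S→b A: +{b}
  S: {a,b}  A: {b}  B: {a,b}  C: {a}
pass 2:
  A via A→B A: +{a}
  S: {a,b}  A: {a,b}  B: {a,b}  C: {a}
pass 3: done
  S: {a,b}  A: {a,b}  B: {a,b}  C: {a}

FOLLOW sets:
initialize: $ ∈ FOLLOW(S)
iter 1:
  A→B A: FOLLOW(B) ⊇ FIRST(A) = {a,b}; new: +{a,b}
  A→C S: FOLLOW(C) ⊇ FIRST(S) = {a,b}; new: +{a,b}
  B→A C: FOLLOW(A) ⊇ FIRST(C) = {a}; new: +{a}
  C→C S: FOLLOW(S) ⊇ FOLLOW(C) ⊇ {a,b}; new: +{a,b}
  S→b A: FOLLOW(A) ⊇ FOLLOW(S) ⊇ {$,a,b}; new: +{$,b}
  FOLLOW(S)={$,a,b}  FOLLOW(A)={$,a,b}  FOLLOW(B)={a,b}  FOLLOW(C)={a,b}
iter 2: — fixpoint
  FOLLOW(S)={$,a,b}  FOLLOW(A)={$,a,b}  FOLLOW(B)={a,b}  FOLLOW(C)={a,b}

FOLLOW(B) = ["a", "b"]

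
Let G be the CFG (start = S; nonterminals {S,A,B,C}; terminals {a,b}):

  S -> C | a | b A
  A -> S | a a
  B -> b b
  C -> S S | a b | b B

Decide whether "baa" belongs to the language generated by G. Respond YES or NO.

CNF form of G:
  S -> S S | T0 T1 | T1 A | T1 B | a
  A -> S S | T0 T0 | T0 T1 | T1 A | T1 B | a
  B -> T1 T1
  C -> S S | T0 T1 | T1 B
  T0 -> a
  T1 -> b

Fill CYK table bottom-up:
  T[0,0] 'b' = {T1}  orig:{}
  T[1,1] 'a' = {A,S,T0}  orig:{A,S}
  T[2,2] 'a' = {A,S,T0}  orig:{A,S}
  T[0,1] 'ba' = {A,S}
  T[1,2] 'aa' = {A,C,S}
  T[0,2] 'baa' = {A,C,S}

S ∈ T[0,2] ⇒ YES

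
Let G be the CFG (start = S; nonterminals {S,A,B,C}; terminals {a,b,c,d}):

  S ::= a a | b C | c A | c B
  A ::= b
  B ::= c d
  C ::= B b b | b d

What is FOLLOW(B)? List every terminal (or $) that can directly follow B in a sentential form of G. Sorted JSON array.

FIRST sets, iterate to fixpoint:
pass 1:
  A via A→b: +{b}
  B via B→c d: +{c}
  C via C→B b b: +{c}
  C via C→b d: +{b}
  S via S→a a: +{a}
  S via S→b C: +{b}
  S via S→c A: +{c}
  S: {a,b,c}  A: {b}  B: {c}  C: {b,c}
pass 2: — fixpoint
  S: {a,b,c}  A: {b}  B: {c}  C: {b,c}

Compute FOLLOW by fixpoint:
seed FOLLOW(S) with $
iter 1:
  C→B b b: FOLLOW(B) ⊇ FIRST(b) = {b}; new: +{b}
  S→b C: FOLLOW(C) ⊇ FOLLOW(S) ⊇ {$}; new: +{$}
  S→c A: FOLLOW(A) ⊇ FOLLOW(S) ⊇ {$}; new: +{$}
  S→c B: FOLLOW(B) ⊇ FOLLOW(S) ⊇ {$}; new: +{$}
  S: {$}  A: {$}  B: {$,b}  C: {$}
iter 2: (stable)
  S: {$}  A: {$}  B: {$,b}  C: {$}

FOLLOW(B) = ["$", "b"]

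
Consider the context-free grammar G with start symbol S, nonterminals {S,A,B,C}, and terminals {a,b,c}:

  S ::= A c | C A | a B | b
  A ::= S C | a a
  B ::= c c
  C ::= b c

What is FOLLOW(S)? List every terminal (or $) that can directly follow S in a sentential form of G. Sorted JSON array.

FIRST sets, iterate to fixpoint:
round 1:
  A via A→a a: +{a}
  B via B→c c: +{c}
  C via C→b c: +{b}
  S via S→A c: +{a}
  S via S→C A: +{b}
  S: {a,b}  A: {a}  B: {c}  C: {b}
round 2:
  A via A→S C: +{b}
  S: {a,b}  A: {a,b}  B: {c}  C: {b}
round 3: (stable)
  S: {a,b}  A: {a,b}  B: {c}  C: {b}

Compute FOLLOW by fixpoint:
initialize: $ ∈ FOLLOW(S)
pass 1:
  A→S C: FOLLOW(S) ⊇ FIRST(C) = {b}; new: +{b}
  S→A c: FOLLOW(A) ⊇ FIRST(c) = {c}; new: +{c}
  S→C A: FOLLOW(C) ⊇ FIRST(A) = {a,b}; new: +{a,b}
  S→C A: FOLLOW(A) ⊇ FOLLOW(S) ⊇ {$,b}; new: +{$,b}
  S→a B: FOLLOW(B) ⊇ FOLLOW(S) ⊇ {$,b}; new: +{$,b}
  S: {$,b}  A: {$,b,c}  B: {$,b}  C: {a,b}
pass 2:
  A→S C: FOLLOW(C) ⊇ FOLLOW(A) ⊇ {$,b,c}; new: +{$,c}
  S: {$,b}  A: {$,b,c}  B: {$,b}  C: {$,a,b,c}
pass 3: — fixpoint
  S: {$,b}  A: {$,b,c}  B: {$,b}  C: {$,a,b,c}

FOLLOW(S) = ["$", "b"]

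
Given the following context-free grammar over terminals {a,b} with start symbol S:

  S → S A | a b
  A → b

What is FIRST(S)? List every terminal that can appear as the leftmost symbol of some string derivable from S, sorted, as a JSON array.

FIRST sets, iterate to fixpoint:
iter 1:
  A via A→b: +{b}
  S via S→a b: +{a}
  S: {a}  A: {b}
iter 2: — fixpoint
  S: {a}  A: {b}

FIRST(S) = ["a"]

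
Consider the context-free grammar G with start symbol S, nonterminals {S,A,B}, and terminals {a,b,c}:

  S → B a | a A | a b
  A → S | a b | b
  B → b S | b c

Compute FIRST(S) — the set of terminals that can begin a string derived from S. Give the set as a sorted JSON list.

FIRST sets, iterate to fixpoint:
round 1:
  A via A→a b: +{a}
  A via A→b: +{b}
  B via B→b S: +{b}
  S via S→B a: +{b}
  S via S→a A: +{a}
  S: {a,b}  A: {a,b}  B: {b}
round 2: — fixpoint
  S: {a,b}  A: {a,b}  B: {b}

FIRST(S) = ["a", "b"]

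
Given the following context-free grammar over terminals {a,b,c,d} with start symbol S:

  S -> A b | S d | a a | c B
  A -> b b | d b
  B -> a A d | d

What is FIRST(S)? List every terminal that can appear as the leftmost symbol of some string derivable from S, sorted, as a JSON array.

FIRST sets, iterate to fixpoint:
iter 1:
  A via A→b b: +{b}
  A via A→d b: +{d}
  B via B→a A d: +{a}
  B via B→d: +{d}
  S via S→A b: +{b,d}
  S via S→a a: +{a}
  S via S→c B: +{c}
  FIRST[S]={a,b,c,d}  FIRST[A]={b,d}  FIRST[B]={a,d}
iter 2: done
  FIRST[S]={a,b,c,d}  FIRST[A]={b,d}  FIRST[B]={a,d}

FIRST(S) = ["a", "b", "c", "d"]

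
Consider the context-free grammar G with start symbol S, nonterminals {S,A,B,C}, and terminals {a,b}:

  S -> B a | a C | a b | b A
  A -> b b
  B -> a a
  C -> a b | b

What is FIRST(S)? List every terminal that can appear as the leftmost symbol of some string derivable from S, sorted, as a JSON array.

FIRST sets, iterate to fixpoint:
round 1:
  A via A→b b: +{b}
  B via B→a a: +{a}
  C via C→a b: +{a}
  C via C→b: +{b}
  S via S→B a: +{a}
  S via S→b A: +{b}
  S: {a,b}  A: {b}  B: {a}  C: {a,b}
round 2: — fixpoint
  S: {a,b}  A: {b}  B: {a}  C: {a,b}

FIRST(S) = ["a", "b"]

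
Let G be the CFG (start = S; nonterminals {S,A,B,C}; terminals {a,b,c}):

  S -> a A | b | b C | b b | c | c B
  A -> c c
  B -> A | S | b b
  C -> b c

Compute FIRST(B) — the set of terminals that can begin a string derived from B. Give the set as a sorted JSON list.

FIRST iteration:
round 1:
  A via A→c c: +{c}
  B via B→A: +{c}
  B via B→b b: +{b}
  C via C→b c: +{b}
  S via S→a A: +{a}
  S via S→b: +{b}
  S via S→c: +{c}
  FIRST(S)={a,b,c}  FIRST(A)={c}  FIRST(B)={b,c}  FIRST(C)={b}
round 2:
  B via B→S: +{a}
  FIRST(S)={a,b,c}  FIRST(A)={c}  FIRST(B)={a,b,c}  FIRST(C)={b}
round 3: (stable)
  FIRST(S)={a,b,c}  FIRST(A)={c}  FIRST(B)={a,b,c}  FIRST(C)={b}

FIRST(B) = ["a", "b", "c"]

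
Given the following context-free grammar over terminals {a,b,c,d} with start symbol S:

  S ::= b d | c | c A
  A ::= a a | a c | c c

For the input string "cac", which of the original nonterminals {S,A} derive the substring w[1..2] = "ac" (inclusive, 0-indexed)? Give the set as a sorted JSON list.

Convert to CNF:
  S -> T1 A | T2 T3 | c
  A -> T0 T0 | T0 T1 | T1 T1
  T0 -> a
  T1 -> c
  T2 -> b
  T3 -> d

CYK table (by increasing span) — only the sub-triangle for w[1..2]:
  [1..1]={T0}  "a"  orig:{}
  [2..2]={S,T1}  "c"  orig:{S}
  [1..2]={A}  "ac"

Original NTs in T[1,2] deriving "ac": ["A"]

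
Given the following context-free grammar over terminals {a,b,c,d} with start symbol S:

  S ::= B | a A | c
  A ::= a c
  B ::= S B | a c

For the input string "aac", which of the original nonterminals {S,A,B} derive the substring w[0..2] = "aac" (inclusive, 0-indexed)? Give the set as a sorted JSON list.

CNF form of G:
  S -> S B | T0 A | T0 T1 | c
  A -> T0 T1
  B -> S B | T0 T1
  T0 -> a
  T1 -> c

CYK fill (cells [i..j] with 0 ≤ i ≤ j ≤ 2 only):
  cell(0,0) a: {T0}  orig:{}
  cell(1,1) a: {T0}  orig:{}
  cell(2,2) c: {S,T1}  orig:{S}
  cell(0,1) aa: ∅
  cell(1,2) ac: {A,B,S}
  cell(0,2) aac: {S}

Original NTs in T[0,2] deriving "aac": ["S"]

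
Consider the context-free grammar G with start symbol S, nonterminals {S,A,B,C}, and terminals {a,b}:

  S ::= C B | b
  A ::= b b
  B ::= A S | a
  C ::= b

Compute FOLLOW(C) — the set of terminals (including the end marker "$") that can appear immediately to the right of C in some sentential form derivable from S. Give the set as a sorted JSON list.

Compute FIRST by fixpoint:
iter 1:
  A via A→b b: +{b}
  B via B→A S: +{b}
  B via B→a: +{a}
  C via C→b: +{b}
  S via S→C B: +{b}
  S: {b}  A: {b}  B: {a,b}  C: {b}
iter 2: — fixpoint
  S: {b}  A: {b}  B: {a,b}  C: {b}

FOLLOW sets:
FOLLOW(S) := {$}
[1]
  B→A S: FOLLOW(A) ⊇ FIRST(S) = {b}; new: +{b}
  S→C B: FOLLOW(C) ⊇ FIRST(B) = {a,b}; new: +{a,b}
  S→C B: FOLLOW(B) ⊇ FOLLOW(S) ⊇ {$}; new: +{$}
  FOLLOW(S)={$}  FOLLOW(A)={b}  FOLLOW(B)={$}  FOLLOW(C)={a,b}
[2] (no change)
  FOLLOW(S)={$}  FOLLOW(A)={b}  FOLLOW(B)={$}  FOLLOW(C)={a,b}

FOLLOW(C) = ["a", "b"]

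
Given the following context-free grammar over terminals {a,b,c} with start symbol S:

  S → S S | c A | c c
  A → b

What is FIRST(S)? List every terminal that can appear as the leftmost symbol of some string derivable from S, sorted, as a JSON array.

Compute FIRST by fixpoint:
round 1:
  A via A→b: +{b}
  S via S→c A: +{c}
  FIRST[S]={c}  FIRST[A]={b}
round 2: (no change)
  FIRST[S]={c}  FIRST[A]={b}

FIRST(S) = ["c"]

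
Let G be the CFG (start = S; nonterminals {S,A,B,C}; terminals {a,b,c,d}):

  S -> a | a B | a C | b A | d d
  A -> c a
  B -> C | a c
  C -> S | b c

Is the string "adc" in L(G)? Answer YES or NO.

CNF form of G:
  S -> T1 B | T1 C | T2 A | T3 T3 | a
  A -> T0 T1
  B -> T1 B | T1 C | T1 T0 | T2 A | T2 T0 | T3 T3 | a
  C -> T1 B | T1 C | T2 A | T2 T0 | T3 T3 | a
  T0 -> c
  T1 -> a
  T2 -> b
  T3 -> d

CYK fill:
  cell(0,0) a: {B,C,S,T1}  orig:{B,C,S}
  cell(1,1) d: {T3}  orig:{}
  cell(2,2) c: {T0}  orig:{}
  cell(0,1) ad: ∅
  cell(1,2) dc: ∅
  cell(0,2) adc: ∅

S ∉ T[0,2] ⇒ NO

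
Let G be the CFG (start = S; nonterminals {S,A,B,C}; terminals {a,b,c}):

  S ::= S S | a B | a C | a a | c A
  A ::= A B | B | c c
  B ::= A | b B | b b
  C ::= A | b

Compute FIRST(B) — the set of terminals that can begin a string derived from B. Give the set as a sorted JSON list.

FIRST iteration:
pass 1:
  A via A→c c: +{c}
  B via B→A: +{c}
  B via B→b B: +{b}
  C via C→A: +{c}
  C via C→b: +{b}
  S via S→a B: +{a}
  S via S→c A: +{c}
  FIRST(S)={a,c}  FIRST(A)={c}  FIRST(B)={b,c}  FIRST(C)={b,c}
pass 2:
  A via A→B: +{b}
  FIRST(S)={a,c}  FIRST(A)={b,c}  FIRST(B)={b,c}  FIRST(C)={b,c}
pass 3: (no change)
  FIRST(S)={a,c}  FIRST(A)={b,c}  FIRST(B)={b,c}  FIRST(C)={b,c}

FIRST(B) = ["b", "c"]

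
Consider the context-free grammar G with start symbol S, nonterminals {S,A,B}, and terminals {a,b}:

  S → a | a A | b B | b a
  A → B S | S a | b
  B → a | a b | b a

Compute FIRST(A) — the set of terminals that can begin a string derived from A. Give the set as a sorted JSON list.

FIRST sets, iterate to fixpoint:
iter 1:
  A via A→b: +{b}
  B via B→a: +{a}
  B via B→b a: +{b}
  S via S→a: +{a}
  S via S→b B: +{b}
  S: {a,b}  A: {b}  B: {a,b}
iter 2:
  A via A→B S: +{a}
  S: {a,b}  A: {a,b}  B: {a,b}
iter 3: done
  S: {a,b}  A: {a,b}  B: {a,b}

FIRST(A) = ["a", "b"]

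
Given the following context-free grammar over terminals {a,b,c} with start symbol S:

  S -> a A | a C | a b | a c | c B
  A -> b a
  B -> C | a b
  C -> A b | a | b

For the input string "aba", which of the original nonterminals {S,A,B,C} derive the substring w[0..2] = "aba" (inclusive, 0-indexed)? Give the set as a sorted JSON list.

Convert to CNF:
  S -> T1 A | T1 C | T1 T0 | T1 T2 | T2 B
  A -> T0 T1
  B -> A T0 | T1 T0 | a | b
  C -> A T0 | a | b
  T0 -> b
  T1 -> a
  T2 -> c

Fill CYK table bottom-up, restricted to cells inside w[0..2]:
  cell(0,0) a: {B,C,T1}  orig:{B,C}
  cell(1,1) b: {B,C,T0}  orig:{B,C}
  cell(2,2) a: {B,C,T1}  orig:{B,C}
  cell(0,1) ab: {B,S}
  cell(1,2) ba: {A}
  cell(0,2) aba: {S}

Original NTs in T[0,2] deriving "aba": ["S"]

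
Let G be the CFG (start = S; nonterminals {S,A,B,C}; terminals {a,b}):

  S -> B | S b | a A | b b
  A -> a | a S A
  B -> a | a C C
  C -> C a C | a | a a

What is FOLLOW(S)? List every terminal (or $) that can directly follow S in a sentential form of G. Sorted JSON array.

FIRST iteration:
iter 1:
  A via A→a: +{a}
  B via B→a: +{a}
  C via C→a: +{a}
  S via S→B: +{a}
  S via S→b b: +{b}
  FIRST(S)={a,b}  FIRST(A)={a}  FIRST(B)={a}  FIRST(C)={a}
iter 2: — fixpoint
  FIRST(S)={a,b}  FIRST(A)={a}  FIRST(B)={a}  FIRST(C)={a}

Compute FOLLOW by fixpoint:
initialize: $ ∈ FOLLOW(S)
pass 1:
  A→a S A: FOLLOW(S) ⊇ FIRST(A) = {a}; new: +{a}
  B→a C C: FOLLOW(C) ⊇ FIRST(C) = {a}; new: +{a}
  S→B: FOLLOW(B) ⊇ FOLLOW(S) ⊇ {$,a}; new: +{$,a}
  S→S b: FOLLOW(S) ⊇ FIRST(b) = {b}; new: +{b}
  S→a A: FOLLOW(A) ⊇ FOLLOW(S) ⊇ {$,a,b}; new: +{$,a,b}
  S: {$,a,b}  A: {$,a,b}  B: {$,a}  C: {a}
pass 2:
  B→a C C: FOLLOW(C) ⊇ FOLLOW(B) ⊇ {$,a}; new: +{$}
  S→B: FOLLOW(B) ⊇ FOLLOW(S) ⊇ {$,a,b}; new: +{b}
  S: {$,a,b}  A: {$,a,b}  B: {$,a,b}  C: {$,a}
pass 3:
  B→a C C: FOLLOW(C) ⊇ FOLLOW(B) ⊇ {$,a,b}; new: +{b}
  S: {$,a,b}  A: {$,a,b}  B: {$,a,b}  C: {$,a,b}
pass 4: (stable)
  S: {$,a,b}  A: {$,a,b}  B: {$,a,b}  C: {$,a,b}

FOLLOW(S) = ["$", "a", "b"]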